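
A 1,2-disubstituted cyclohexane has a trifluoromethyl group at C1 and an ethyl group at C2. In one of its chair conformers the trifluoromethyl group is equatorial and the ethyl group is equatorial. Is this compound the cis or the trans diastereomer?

trans

C1 and C2 have opposite parity, so their axial bonds point in opposite directions.
With opposite-parity carbons, two substituents on the same face are one axial and one equatorial; opposite faces give both axial or both equatorial.
Here the groups are equatorial/equatorial → opposite face → trans.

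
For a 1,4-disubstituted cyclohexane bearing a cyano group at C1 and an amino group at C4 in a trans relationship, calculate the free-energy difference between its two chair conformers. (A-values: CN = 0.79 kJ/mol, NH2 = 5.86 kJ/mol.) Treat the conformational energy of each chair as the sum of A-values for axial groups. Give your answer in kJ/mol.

6.65 kJ/mol

C1 and C4 have opposite parity, so for the trans isomer the two substituents are e,e in one chair and a,a in the other.
Chair I (cyano axial, amino axial): E = 6.65 kJ/mol.
Chair II (cyano equatorial, amino equatorial): E = 0.00 kJ/mol.
ΔE = 6.65 − 0.00 = 6.65 kJ/mol; chair II is more stable.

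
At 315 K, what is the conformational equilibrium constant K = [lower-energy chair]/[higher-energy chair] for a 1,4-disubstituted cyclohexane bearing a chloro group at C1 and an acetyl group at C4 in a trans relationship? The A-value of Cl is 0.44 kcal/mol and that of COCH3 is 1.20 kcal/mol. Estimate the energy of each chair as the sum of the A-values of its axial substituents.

C1 and C4 have opposite parity, so for the trans isomer the two substituents are e,e in one chair and a,a in the other.
Chair I (chloro axial, acetyl axial): E = 1.64 kcal/mol; chair II (chloro equatorial, acetyl equatorial): E = 0.00 kcal/mol.
ΔG = 1.64 kcal/mol between the two chairs.
K = exp(ΔG/RT) with R = 1.987×10⁻³ kcal mol⁻¹ K⁻¹ and T = 315 K gives K ≈ 13.7.

K ≈ 13.7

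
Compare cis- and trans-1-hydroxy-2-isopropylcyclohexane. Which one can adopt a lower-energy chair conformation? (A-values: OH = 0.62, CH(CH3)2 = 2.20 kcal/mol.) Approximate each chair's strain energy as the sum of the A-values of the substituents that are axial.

trans

At 1,2 positions (parity opposite): cis → (a,e or e,a); trans → (e,e or a,a).
Best chair for cis: E = 0.62 kcal/mol; best chair for trans: E = 0.00 kcal/mol.
The trans isomer is lower by 0.62 kcal/mol.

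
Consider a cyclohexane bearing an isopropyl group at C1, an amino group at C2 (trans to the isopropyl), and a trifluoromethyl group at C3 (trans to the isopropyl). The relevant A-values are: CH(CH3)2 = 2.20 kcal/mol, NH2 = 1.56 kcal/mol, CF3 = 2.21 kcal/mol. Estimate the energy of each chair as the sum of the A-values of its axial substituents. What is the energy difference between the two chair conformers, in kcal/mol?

1.55 kcal/mol

Chair I (isopropyl axial, amino axial, trifluoromethyl equatorial): E = 3.76 kcal/mol.
Chair II (isopropyl equatorial, amino equatorial, trifluoromethyl axial): E = 2.21 kcal/mol.
ΔE = 3.76 − 2.21 = 1.55 kcal/mol; chair II is more stable.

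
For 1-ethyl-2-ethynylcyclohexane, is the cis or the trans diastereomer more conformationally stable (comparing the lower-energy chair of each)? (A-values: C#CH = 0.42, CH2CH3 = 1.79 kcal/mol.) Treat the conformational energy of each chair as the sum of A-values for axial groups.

trans

At 1,2 positions (parity opposite): cis → (a,e or e,a); trans → (e,e or a,a).
Best chair for cis: E = 0.42 kcal/mol; best chair for trans: E = 0.00 kcal/mol.
The trans isomer is lower by 0.42 kcal/mol.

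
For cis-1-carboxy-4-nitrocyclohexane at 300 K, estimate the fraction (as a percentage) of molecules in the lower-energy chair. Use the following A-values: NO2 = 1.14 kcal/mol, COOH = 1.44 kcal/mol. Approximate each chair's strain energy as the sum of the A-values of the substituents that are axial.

62.3%

C1 and C4 have opposite parity, so for the cis isomer the two substituents are one axial and one equatorial in each chair.
Chair I (nitro axial, carboxyl equatorial): E = 1.14 kcal/mol; chair II (nitro equatorial, carboxyl axial): E = 1.44 kcal/mol.
ΔG = 0.30 kcal/mol between the two chairs.
K = exp(ΔG/RT) with R = 1.987×10⁻³ kcal mol⁻¹ K⁻¹ and T = 300 K gives K ≈ 1.65.
Fraction in the lower-energy chair = K/(K+1) = 62.3%.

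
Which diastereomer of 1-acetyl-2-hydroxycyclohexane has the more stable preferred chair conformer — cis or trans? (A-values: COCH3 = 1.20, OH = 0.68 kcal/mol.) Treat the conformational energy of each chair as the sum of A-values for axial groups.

At 1,2 positions (parity opposite): cis → (a,e or e,a); trans → (e,e or a,a).
Best chair for cis: E = 0.68 kcal/mol; best chair for trans: E = 0.00 kcal/mol.
The trans isomer is lower by 0.68 kcal/mol.

trans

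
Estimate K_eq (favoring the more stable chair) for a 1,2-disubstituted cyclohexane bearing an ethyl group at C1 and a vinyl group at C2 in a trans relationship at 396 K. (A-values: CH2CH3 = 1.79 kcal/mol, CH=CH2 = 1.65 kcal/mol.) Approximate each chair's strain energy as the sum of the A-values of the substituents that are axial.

K ≈ 79.2

C1 and C2 have opposite parity, so for the trans isomer the two substituents are e,e in one chair and a,a in the other.
Chair I (ethyl axial, vinyl axial): E = 3.44 kcal/mol; chair II (ethyl equatorial, vinyl equatorial): E = 0.00 kcal/mol.
ΔG = 3.44 kcal/mol between the two chairs.
K = exp(ΔG/RT) with R = 1.987×10⁻³ kcal mol⁻¹ K⁻¹ and T = 396 K gives K ≈ 79.2.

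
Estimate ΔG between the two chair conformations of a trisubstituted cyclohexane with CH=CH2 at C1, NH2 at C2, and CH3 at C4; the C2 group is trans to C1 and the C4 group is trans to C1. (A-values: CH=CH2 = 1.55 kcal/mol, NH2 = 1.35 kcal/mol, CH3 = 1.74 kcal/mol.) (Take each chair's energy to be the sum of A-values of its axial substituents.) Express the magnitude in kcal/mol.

Chair I (vinyl axial, amino axial, methyl axial): E = 4.64 kcal/mol.
Chair II (vinyl equatorial, amino equatorial, methyl equatorial): E = 0.00 kcal/mol.
ΔE = 4.64 − 0.00 = 4.64 kcal/mol; chair II is more stable.

4.64 kcal/mol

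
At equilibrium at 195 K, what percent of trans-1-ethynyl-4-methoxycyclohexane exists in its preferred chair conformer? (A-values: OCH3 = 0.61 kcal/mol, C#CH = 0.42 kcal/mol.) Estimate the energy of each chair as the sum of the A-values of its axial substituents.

C1 and C4 have opposite parity, so for the trans isomer the two substituents are e,e in one chair and a,a in the other.
Chair I (methoxy axial, ethynyl axial): E = 1.03 kcal/mol; chair II (methoxy equatorial, ethynyl equatorial): E = 0.00 kcal/mol.
ΔG = 1.03 kcal/mol between the two chairs.
K = exp(ΔG/RT) with R = 1.987×10⁻³ kcal mol⁻¹ K⁻¹ and T = 195 K gives K ≈ 14.3.
Fraction in the lower-energy chair = K/(K+1) = 93.5%.

93.5%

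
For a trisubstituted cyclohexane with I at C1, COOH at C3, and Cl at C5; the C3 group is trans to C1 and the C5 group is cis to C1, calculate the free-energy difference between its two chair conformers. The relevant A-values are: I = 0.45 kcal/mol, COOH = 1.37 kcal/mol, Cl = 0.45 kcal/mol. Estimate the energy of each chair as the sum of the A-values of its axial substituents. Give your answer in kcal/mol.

0.47 kcal/mol

Chair I (iodo axial, carboxyl equatorial, chloro axial): E = 0.90 kcal/mol.
Chair II (iodo equatorial, carboxyl axial, chloro equatorial): E = 1.37 kcal/mol.
ΔE = 1.37 − 0.90 = 0.47 kcal/mol; chair I is more stable.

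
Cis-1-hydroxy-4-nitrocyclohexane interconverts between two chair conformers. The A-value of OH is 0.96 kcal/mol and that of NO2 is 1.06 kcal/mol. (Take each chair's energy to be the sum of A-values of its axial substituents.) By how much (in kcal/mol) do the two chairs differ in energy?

0.10 kcal/mol

C1 and C4 have opposite parity, so for the cis isomer the two substituents are one axial and one equatorial in each chair.
Chair I (hydroxyl axial, nitro equatorial): E = 0.96 kcal/mol.
Chair II (hydroxyl equatorial, nitro axial): E = 1.06 kcal/mol.
ΔE = 1.06 − 0.96 = 0.10 kcal/mol; chair I is more stable.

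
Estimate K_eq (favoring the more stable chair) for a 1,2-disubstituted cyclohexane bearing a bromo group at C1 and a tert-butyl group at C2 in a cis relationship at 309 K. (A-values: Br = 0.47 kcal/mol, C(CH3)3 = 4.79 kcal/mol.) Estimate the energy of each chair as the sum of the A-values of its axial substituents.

K ≈ 1137

C1 and C2 have opposite parity, so for the cis isomer the two substituents are one axial and one equatorial in each chair.
Chair I (bromo axial, tert-butyl equatorial): E = 0.47 kcal/mol; chair II (bromo equatorial, tert-butyl axial): E = 4.79 kcal/mol.
ΔG = 4.32 kcal/mol between the two chairs.
K = exp(ΔG/RT) with R = 1.987×10⁻³ kcal mol⁻¹ K⁻¹ and T = 309 K gives K ≈ 1.14e+03.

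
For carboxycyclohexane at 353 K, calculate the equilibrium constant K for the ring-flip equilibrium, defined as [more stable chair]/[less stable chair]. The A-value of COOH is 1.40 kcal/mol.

One chair has the carboxyl group axial (E = 1.40 kcal/mol) and the other has it equatorial (E = 0).
ΔG = 1.40 kcal/mol between the two chairs.
K = exp(ΔG/RT) with R = 1.987×10⁻³ kcal mol⁻¹ K⁻¹ and T = 353 K gives K ≈ 7.36.

K ≈ 7.36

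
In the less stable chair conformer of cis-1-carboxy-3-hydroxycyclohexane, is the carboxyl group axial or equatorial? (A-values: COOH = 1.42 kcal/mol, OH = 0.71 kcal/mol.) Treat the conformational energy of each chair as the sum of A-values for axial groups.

C1 and C3 have the same parity, so for the cis isomer the two substituents are e,e in one chair and a,a in the other.
Chair I (carboxyl axial, hydroxyl axial): E = 2.13 kcal/mol.
Chair II (carboxyl equatorial, hydroxyl equatorial): E = 0.00 kcal/mol.
Chair I is the less stable (higher-energy) conformer, and in that chair the carboxyl group is axial.

axial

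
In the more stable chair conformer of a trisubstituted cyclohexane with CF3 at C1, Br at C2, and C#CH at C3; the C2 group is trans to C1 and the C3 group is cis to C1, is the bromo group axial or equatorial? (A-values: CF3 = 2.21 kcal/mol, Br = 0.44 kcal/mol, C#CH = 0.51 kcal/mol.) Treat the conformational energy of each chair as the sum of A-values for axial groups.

Chair I (trifluoromethyl axial, bromo axial, ethynyl axial): E = 3.16 kcal/mol.
Chair II (trifluoromethyl equatorial, bromo equatorial, ethynyl equatorial): E = 0.00 kcal/mol.
Chair II is the more stable (lower-energy) conformer, and in that chair the bromo group is equatorial.

equatorial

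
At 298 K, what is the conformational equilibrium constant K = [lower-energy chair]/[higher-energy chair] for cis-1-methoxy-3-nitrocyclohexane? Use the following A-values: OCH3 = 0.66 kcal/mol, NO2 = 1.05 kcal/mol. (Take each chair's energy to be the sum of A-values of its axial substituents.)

K ≈ 18.0

C1 and C3 have the same parity, so for the cis isomer the two substituents are e,e in one chair and a,a in the other.
Chair I (methoxy axial, nitro axial): E = 1.71 kcal/mol; chair II (methoxy equatorial, nitro equatorial): E = 0.00 kcal/mol.
ΔG = 1.71 kcal/mol between the two chairs.
K = exp(ΔG/RT) with R = 1.987×10⁻³ kcal mol⁻¹ K⁻¹ and T = 298 K gives K ≈ 18.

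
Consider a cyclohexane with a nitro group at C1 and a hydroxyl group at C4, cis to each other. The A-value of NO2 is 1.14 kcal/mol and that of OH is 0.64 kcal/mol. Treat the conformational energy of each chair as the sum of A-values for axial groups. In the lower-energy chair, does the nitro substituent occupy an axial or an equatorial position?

equatorial

C1 and C4 have opposite parity, so for the cis isomer the two substituents are one axial and one equatorial in each chair.
Chair I (nitro axial, hydroxyl equatorial): E = 1.14 kcal/mol.
Chair II (nitro equatorial, hydroxyl axial): E = 0.64 kcal/mol.
Chair II is the more stable (lower-energy) conformer, and in that chair the nitro group is equatorial.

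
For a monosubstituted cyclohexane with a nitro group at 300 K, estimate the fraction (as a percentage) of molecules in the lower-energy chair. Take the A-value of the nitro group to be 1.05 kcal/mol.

85.3%

One chair has the nitro group axial (E = 1.05 kcal/mol) and the other has it equatorial (E = 0).
ΔG = 1.05 kcal/mol between the two chairs.
K = exp(ΔG/RT) with R = 1.987×10⁻³ kcal mol⁻¹ K⁻¹ and T = 300 K gives K ≈ 5.82.
Fraction in the lower-energy chair = K/(K+1) = 85.3%.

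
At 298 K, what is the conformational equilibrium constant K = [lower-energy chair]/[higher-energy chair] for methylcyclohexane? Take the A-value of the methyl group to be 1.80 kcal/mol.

K ≈ 20.9

One chair has the methyl group axial (E = 1.80 kcal/mol) and the other has it equatorial (E = 0).
ΔG = 1.80 kcal/mol between the two chairs.
K = exp(ΔG/RT) with R = 1.987×10⁻³ kcal mol⁻¹ K⁻¹ and T = 298 K gives K ≈ 20.9.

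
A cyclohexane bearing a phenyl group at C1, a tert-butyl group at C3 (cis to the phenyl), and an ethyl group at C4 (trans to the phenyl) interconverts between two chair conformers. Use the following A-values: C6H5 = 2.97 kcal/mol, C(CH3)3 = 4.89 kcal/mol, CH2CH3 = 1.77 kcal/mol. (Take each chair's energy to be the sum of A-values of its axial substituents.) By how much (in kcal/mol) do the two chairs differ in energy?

9.63 kcal/mol

Chair I (phenyl axial, tert-butyl axial, ethyl axial): E = 9.63 kcal/mol.
Chair II (phenyl equatorial, tert-butyl equatorial, ethyl equatorial): E = 0.00 kcal/mol.
ΔE = 9.63 − 0.00 = 9.63 kcal/mol; chair II is more stable.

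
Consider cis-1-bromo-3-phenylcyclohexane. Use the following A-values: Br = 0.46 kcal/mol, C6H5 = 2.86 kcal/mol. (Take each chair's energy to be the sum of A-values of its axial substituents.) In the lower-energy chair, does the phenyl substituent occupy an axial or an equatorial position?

C1 and C3 have the same parity, so for the cis isomer the two substituents are e,e in one chair and a,a in the other.
Chair I (bromo axial, phenyl axial): E = 3.32 kcal/mol.
Chair II (bromo equatorial, phenyl equatorial): E = 0.00 kcal/mol.
Chair II is the more stable (lower-energy) conformer, and in that chair the phenyl group is equatorial.

equatorial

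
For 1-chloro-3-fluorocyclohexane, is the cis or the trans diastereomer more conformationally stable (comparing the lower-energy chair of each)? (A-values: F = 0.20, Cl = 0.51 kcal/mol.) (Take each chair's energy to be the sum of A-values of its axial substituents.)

cis

At 1,3 positions (parity same): cis → (e,e or a,a); trans → (a,e or e,a).
Best chair for cis: E = 0.00 kcal/mol; best chair for trans: E = 0.20 kcal/mol.
The cis isomer is lower by 0.20 kcal/mol.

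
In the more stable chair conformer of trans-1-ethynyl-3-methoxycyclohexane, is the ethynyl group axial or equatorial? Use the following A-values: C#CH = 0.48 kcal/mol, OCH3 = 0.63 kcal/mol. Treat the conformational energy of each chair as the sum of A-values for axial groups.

axial

C1 and C3 have the same parity, so for the trans isomer the two substituents are one axial and one equatorial in each chair.
Chair I (ethynyl axial, methoxy equatorial): E = 0.48 kcal/mol.
Chair II (ethynyl equatorial, methoxy axial): E = 0.63 kcal/mol.
Chair I is the more stable (lower-energy) conformer, and in that chair the ethynyl group is axial.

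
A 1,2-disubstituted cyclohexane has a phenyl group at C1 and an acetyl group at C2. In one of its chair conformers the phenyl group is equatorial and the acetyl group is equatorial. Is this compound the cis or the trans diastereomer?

C1 and C2 have opposite parity, so their axial bonds point in opposite directions.
With opposite-parity carbons, two substituents on the same face are one axial and one equatorial; opposite faces give both axial or both equatorial.
Here the groups are equatorial/equatorial → opposite face → trans.

trans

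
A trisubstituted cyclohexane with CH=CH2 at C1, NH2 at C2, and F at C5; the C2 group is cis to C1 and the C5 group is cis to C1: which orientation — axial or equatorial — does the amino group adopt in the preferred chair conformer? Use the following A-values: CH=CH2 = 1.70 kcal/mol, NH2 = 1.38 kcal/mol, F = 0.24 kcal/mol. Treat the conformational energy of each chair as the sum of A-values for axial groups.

axial

Chair I (vinyl axial, amino equatorial, fluoro axial): E = 1.94 kcal/mol.
Chair II (vinyl equatorial, amino axial, fluoro equatorial): E = 1.38 kcal/mol.
Chair II is the more stable (lower-energy) conformer, and in that chair the amino group is axial.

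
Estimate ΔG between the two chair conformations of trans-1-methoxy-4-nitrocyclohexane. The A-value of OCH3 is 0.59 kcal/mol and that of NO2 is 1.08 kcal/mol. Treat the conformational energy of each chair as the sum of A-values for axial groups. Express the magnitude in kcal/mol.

1.67 kcal/mol

C1 and C4 have opposite parity, so for the trans isomer the two substituents are e,e in one chair and a,a in the other.
Chair I (methoxy axial, nitro axial): E = 1.67 kcal/mol.
Chair II (methoxy equatorial, nitro equatorial): E = 0.00 kcal/mol.
ΔE = 1.67 − 0.00 = 1.67 kcal/mol; chair II is more stable.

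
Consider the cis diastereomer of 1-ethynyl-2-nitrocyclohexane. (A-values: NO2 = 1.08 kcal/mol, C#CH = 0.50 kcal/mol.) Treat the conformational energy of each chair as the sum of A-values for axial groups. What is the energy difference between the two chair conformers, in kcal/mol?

C1 and C2 have opposite parity, so for the cis isomer the two substituents are one axial and one equatorial in each chair.
Chair I (nitro axial, ethynyl equatorial): E = 1.08 kcal/mol.
Chair II (nitro equatorial, ethynyl axial): E = 0.50 kcal/mol.
ΔE = 1.08 − 0.50 = 0.58 kcal/mol; chair II is more stable.

0.58 kcal/mol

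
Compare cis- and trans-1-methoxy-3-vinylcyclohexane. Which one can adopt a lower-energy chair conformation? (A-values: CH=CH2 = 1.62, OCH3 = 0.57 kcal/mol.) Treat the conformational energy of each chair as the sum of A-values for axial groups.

cis

At 1,3 positions (parity same): cis → (e,e or a,a); trans → (a,e or e,a).
Best chair for cis: E = 0.00 kcal/mol; best chair for trans: E = 0.57 kcal/mol.
The cis isomer is lower by 0.57 kcal/mol.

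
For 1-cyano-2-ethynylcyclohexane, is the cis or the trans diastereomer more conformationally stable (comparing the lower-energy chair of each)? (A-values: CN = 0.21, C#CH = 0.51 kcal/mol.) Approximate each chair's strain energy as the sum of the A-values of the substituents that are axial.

At 1,2 positions (parity opposite): cis → (a,e or e,a); trans → (e,e or a,a).
Best chair for cis: E = 0.21 kcal/mol; best chair for trans: E = 0.00 kcal/mol.
The trans isomer is lower by 0.21 kcal/mol.

trans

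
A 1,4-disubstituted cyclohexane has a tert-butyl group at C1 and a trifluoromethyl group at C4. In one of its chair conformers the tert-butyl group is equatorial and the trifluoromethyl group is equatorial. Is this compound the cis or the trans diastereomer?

C1 and C4 have opposite parity, so their axial bonds point in opposite directions.
With opposite-parity carbons, two substituents on the same face are one axial and one equatorial; opposite faces give both axial or both equatorial.
Here the groups are equatorial/equatorial → opposite face → trans.

trans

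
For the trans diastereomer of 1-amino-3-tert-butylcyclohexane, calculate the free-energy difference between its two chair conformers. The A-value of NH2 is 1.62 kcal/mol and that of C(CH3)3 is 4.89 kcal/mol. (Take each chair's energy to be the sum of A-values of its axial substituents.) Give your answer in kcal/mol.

C1 and C3 have the same parity, so for the trans isomer the two substituents are one axial and one equatorial in each chair.
Chair I (amino axial, tert-butyl equatorial): E = 1.62 kcal/mol.
Chair II (amino equatorial, tert-butyl axial): E = 4.89 kcal/mol.
ΔE = 4.89 − 1.62 = 3.27 kcal/mol; chair I is more stable.

3.27 kcal/mol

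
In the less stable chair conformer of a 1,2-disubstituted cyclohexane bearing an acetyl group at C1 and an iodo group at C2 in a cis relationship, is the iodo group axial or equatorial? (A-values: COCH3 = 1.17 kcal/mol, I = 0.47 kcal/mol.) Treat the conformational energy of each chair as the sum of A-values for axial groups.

equatorial

C1 and C2 have opposite parity, so for the cis isomer the two substituents are one axial and one equatorial in each chair.
Chair I (acetyl axial, iodo equatorial): E = 1.17 kcal/mol.
Chair II (acetyl equatorial, iodo axial): E = 0.47 kcal/mol.
Chair I is the less stable (higher-energy) conformer, and in that chair the iodo group is equatorial.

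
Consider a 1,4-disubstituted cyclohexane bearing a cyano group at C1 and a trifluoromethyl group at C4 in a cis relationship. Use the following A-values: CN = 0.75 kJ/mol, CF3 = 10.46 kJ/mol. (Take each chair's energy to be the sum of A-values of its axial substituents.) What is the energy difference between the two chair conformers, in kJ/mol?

9.71 kJ/mol

C1 and C4 have opposite parity, so for the cis isomer the two substituents are one axial and one equatorial in each chair.
Chair I (cyano axial, trifluoromethyl equatorial): E = 0.75 kJ/mol.
Chair II (cyano equatorial, trifluoromethyl axial): E = 10.46 kJ/mol.
ΔE = 10.46 − 0.75 = 9.71 kJ/mol; chair I is more stable.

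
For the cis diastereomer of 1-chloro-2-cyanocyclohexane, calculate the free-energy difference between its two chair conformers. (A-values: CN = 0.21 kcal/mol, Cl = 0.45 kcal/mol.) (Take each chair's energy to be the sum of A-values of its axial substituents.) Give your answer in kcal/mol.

0.24 kcal/mol

C1 and C2 have opposite parity, so for the cis isomer the two substituents are one axial and one equatorial in each chair.
Chair I (cyano axial, chloro equatorial): E = 0.21 kcal/mol.
Chair II (cyano equatorial, chloro axial): E = 0.45 kcal/mol.
ΔE = 0.45 − 0.21 = 0.24 kcal/mol; chair I is more stable.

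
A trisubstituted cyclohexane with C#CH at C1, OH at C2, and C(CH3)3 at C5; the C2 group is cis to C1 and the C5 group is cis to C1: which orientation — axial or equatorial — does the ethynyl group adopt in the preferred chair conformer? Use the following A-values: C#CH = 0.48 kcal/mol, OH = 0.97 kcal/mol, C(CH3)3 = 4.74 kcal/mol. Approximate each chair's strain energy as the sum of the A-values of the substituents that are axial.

equatorial

Chair I (ethynyl axial, hydroxyl equatorial, tert-butyl axial): E = 5.22 kcal/mol.
Chair II (ethynyl equatorial, hydroxyl axial, tert-butyl equatorial): E = 0.97 kcal/mol.
Chair II is the more stable (lower-energy) conformer, and in that chair the ethynyl group is equatorial.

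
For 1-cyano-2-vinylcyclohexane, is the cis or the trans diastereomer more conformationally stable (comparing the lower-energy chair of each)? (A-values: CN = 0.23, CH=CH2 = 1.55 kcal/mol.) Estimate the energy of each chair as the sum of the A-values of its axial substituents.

At 1,2 positions (parity opposite): cis → (a,e or e,a); trans → (e,e or a,a).
Best chair for cis: E = 0.23 kcal/mol; best chair for trans: E = 0.00 kcal/mol.
The trans isomer is lower by 0.23 kcal/mol.

trans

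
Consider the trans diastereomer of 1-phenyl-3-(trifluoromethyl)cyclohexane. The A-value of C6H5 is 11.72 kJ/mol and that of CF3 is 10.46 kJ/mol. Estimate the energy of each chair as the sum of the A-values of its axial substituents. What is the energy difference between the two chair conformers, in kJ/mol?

1.26 kJ/mol

C1 and C3 have the same parity, so for the trans isomer the two substituents are one axial and one equatorial in each chair.
Chair I (phenyl axial, trifluoromethyl equatorial): E = 11.72 kJ/mol.
Chair II (phenyl equatorial, trifluoromethyl axial): E = 10.46 kJ/mol.
ΔE = 11.72 − 10.46 = 1.26 kJ/mol; chair II is more stable.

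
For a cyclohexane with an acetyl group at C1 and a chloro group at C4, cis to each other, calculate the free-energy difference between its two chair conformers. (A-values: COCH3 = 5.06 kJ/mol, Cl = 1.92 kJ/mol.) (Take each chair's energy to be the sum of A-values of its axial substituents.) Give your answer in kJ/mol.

C1 and C4 have opposite parity, so for the cis isomer the two substituents are one axial and one equatorial in each chair.
Chair I (acetyl axial, chloro equatorial): E = 5.06 kJ/mol.
Chair II (acetyl equatorial, chloro axial): E = 1.92 kJ/mol.
ΔE = 5.06 − 1.92 = 3.14 kJ/mol; chair II is more stable.

3.14 kJ/mol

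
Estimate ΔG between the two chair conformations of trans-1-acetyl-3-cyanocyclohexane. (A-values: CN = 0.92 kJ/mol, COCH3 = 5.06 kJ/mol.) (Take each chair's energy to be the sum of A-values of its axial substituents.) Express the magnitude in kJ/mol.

4.14 kJ/mol

C1 and C3 have the same parity, so for the trans isomer the two substituents are one axial and one equatorial in each chair.
Chair I (cyano axial, acetyl equatorial): E = 0.92 kJ/mol.
Chair II (cyano equatorial, acetyl axial): E = 5.06 kJ/mol.
ΔE = 5.06 − 0.92 = 4.14 kJ/mol; chair I is more stable.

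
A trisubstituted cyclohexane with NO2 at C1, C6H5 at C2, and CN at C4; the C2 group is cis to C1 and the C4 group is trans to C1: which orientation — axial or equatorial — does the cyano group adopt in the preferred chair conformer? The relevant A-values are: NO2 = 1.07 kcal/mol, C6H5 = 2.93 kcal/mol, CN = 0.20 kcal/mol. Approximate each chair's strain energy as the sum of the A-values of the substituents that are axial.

Chair I (nitro axial, phenyl equatorial, cyano axial): E = 1.27 kcal/mol.
Chair II (nitro equatorial, phenyl axial, cyano equatorial): E = 2.93 kcal/mol.
Chair I is the more stable (lower-energy) conformer, and in that chair the cyano group is axial.

axial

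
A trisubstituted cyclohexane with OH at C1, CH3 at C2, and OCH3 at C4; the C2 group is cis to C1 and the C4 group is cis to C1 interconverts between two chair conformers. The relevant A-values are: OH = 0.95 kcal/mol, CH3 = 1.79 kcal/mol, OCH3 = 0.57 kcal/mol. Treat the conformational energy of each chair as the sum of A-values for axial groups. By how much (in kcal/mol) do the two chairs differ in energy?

1.41 kcal/mol

Chair I (hydroxyl axial, methyl equatorial, methoxy equatorial): E = 0.95 kcal/mol.
Chair II (hydroxyl equatorial, methyl axial, methoxy axial): E = 2.36 kcal/mol.
ΔE = 2.36 − 0.95 = 1.41 kcal/mol; chair I is more stable.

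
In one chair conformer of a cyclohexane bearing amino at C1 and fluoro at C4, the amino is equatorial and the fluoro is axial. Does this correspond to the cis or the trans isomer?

cis

C1 and C4 have opposite parity, so their axial bonds point in opposite directions.
With opposite-parity carbons, two substituents on the same face are one axial and one equatorial; opposite faces give both axial or both equatorial.
Here the groups are equatorial/axial → same face → cis.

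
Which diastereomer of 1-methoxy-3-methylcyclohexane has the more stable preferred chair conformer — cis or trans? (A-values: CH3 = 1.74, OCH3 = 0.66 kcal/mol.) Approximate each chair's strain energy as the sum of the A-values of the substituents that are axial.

cis

At 1,3 positions (parity same): cis → (e,e or a,a); trans → (a,e or e,a).
Best chair for cis: E = 0.00 kcal/mol; best chair for trans: E = 0.66 kcal/mol.
The cis isomer is lower by 0.66 kcal/mol.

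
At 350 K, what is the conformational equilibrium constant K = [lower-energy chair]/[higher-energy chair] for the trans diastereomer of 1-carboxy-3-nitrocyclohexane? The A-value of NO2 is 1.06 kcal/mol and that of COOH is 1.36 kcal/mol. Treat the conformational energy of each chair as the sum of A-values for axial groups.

K ≈ 1.54

C1 and C3 have the same parity, so for the trans isomer the two substituents are one axial and one equatorial in each chair.
Chair I (nitro axial, carboxyl equatorial): E = 1.06 kcal/mol; chair II (nitro equatorial, carboxyl axial): E = 1.36 kcal/mol.
ΔG = 0.30 kcal/mol between the two chairs.
K = exp(ΔG/RT) with R = 1.987×10⁻³ kcal mol⁻¹ K⁻¹ and T = 350 K gives K ≈ 1.54.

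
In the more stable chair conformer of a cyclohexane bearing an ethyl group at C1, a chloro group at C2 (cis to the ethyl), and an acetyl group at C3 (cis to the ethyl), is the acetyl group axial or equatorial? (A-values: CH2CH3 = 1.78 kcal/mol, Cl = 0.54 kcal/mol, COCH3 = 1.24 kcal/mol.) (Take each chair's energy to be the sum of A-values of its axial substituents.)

Chair I (ethyl axial, chloro equatorial, acetyl axial): E = 3.02 kcal/mol.
Chair II (ethyl equatorial, chloro axial, acetyl equatorial): E = 0.54 kcal/mol.
Chair II is the more stable (lower-energy) conformer, and in that chair the acetyl group is equatorial.

equatorial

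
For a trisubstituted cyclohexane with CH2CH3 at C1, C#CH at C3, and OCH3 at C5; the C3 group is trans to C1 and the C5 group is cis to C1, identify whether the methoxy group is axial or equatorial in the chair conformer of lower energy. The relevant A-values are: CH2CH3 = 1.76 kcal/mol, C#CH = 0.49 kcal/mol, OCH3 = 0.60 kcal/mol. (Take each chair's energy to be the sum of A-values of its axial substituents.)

equatorial

Chair I (ethyl axial, ethynyl equatorial, methoxy axial): E = 2.36 kcal/mol.
Chair II (ethyl equatorial, ethynyl axial, methoxy equatorial): E = 0.49 kcal/mol.
Chair II is the more stable (lower-energy) conformer, and in that chair the methoxy group is equatorial.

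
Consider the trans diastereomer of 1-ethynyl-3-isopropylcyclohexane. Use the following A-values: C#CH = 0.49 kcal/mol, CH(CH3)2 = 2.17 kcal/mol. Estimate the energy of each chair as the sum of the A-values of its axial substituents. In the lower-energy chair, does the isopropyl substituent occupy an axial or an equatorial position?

C1 and C3 have the same parity, so for the trans isomer the two substituents are one axial and one equatorial in each chair.
Chair I (ethynyl axial, isopropyl equatorial): E = 0.49 kcal/mol.
Chair II (ethynyl equatorial, isopropyl axial): E = 2.17 kcal/mol.
Chair I is the more stable (lower-energy) conformer, and in that chair the isopropyl group is equatorial.

equatorial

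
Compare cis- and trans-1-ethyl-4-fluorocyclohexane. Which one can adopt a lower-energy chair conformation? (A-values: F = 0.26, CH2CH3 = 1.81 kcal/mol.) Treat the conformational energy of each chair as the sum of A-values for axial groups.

trans

At 1,4 positions (parity opposite): cis → (a,e or e,a); trans → (e,e or a,a).
Best chair for cis: E = 0.26 kcal/mol; best chair for trans: E = 0.00 kcal/mol.
The trans isomer is lower by 0.26 kcal/mol.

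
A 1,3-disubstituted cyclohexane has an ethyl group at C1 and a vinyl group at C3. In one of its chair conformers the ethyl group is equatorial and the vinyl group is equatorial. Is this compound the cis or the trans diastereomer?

C1 and C3 have the same parity, so their axial bonds point in the same direction.
With same-parity carbons, two substituents on the same face are both axial or both equatorial; opposite faces give one of each.
Here the groups are equatorial/equatorial → same face → cis.

cis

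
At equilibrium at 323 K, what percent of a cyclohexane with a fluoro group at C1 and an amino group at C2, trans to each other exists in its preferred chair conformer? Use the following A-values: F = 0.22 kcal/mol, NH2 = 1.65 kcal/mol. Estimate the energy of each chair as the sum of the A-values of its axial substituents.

94.9%

C1 and C2 have opposite parity, so for the trans isomer the two substituents are e,e in one chair and a,a in the other.
Chair I (fluoro axial, amino axial): E = 1.87 kcal/mol; chair II (fluoro equatorial, amino equatorial): E = 0.00 kcal/mol.
ΔG = 1.87 kcal/mol between the two chairs.
K = exp(ΔG/RT) with R = 1.987×10⁻³ kcal mol⁻¹ K⁻¹ and T = 323 K gives K ≈ 18.4.
Fraction in the lower-energy chair = K/(K+1) = 94.9%.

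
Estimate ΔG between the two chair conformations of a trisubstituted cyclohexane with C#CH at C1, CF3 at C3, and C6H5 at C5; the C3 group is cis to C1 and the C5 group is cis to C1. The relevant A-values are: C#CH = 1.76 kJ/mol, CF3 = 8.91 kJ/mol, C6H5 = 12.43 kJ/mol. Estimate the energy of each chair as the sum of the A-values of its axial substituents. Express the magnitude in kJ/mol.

Chair I (ethynyl axial, trifluoromethyl axial, phenyl axial): E = 23.10 kJ/mol.
Chair II (ethynyl equatorial, trifluoromethyl equatorial, phenyl equatorial): E = 0.00 kJ/mol.
ΔE = 23.10 − 0.00 = 23.10 kJ/mol; chair II is more stable.

23.10 kJ/mol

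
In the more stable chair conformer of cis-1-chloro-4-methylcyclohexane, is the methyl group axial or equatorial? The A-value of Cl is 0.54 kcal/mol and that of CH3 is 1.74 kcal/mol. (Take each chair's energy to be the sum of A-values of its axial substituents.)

C1 and C4 have opposite parity, so for the cis isomer the two substituents are one axial and one equatorial in each chair.
Chair I (chloro axial, methyl equatorial): E = 0.54 kcal/mol.
Chair II (chloro equatorial, methyl axial): E = 1.74 kcal/mol.
Chair I is the more stable (lower-energy) conformer, and in that chair the methyl group is equatorial.

equatorial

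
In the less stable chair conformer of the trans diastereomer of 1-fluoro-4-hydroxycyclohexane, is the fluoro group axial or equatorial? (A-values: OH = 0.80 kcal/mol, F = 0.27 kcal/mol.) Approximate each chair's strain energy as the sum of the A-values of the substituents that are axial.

axial

C1 and C4 have opposite parity, so for the trans isomer the two substituents are e,e in one chair and a,a in the other.
Chair I (hydroxyl axial, fluoro axial): E = 1.07 kcal/mol.
Chair II (hydroxyl equatorial, fluoro equatorial): E = 0.00 kcal/mol.
Chair I is the less stable (higher-energy) conformer, and in that chair the fluoro group is axial.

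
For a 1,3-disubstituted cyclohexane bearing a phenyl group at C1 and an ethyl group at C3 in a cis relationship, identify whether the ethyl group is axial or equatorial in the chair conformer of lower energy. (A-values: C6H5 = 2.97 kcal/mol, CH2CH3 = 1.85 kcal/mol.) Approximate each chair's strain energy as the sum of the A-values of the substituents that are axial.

equatorial

C1 and C3 have the same parity, so for the cis isomer the two substituents are e,e in one chair and a,a in the other.
Chair I (phenyl axial, ethyl axial): E = 4.82 kcal/mol.
Chair II (phenyl equatorial, ethyl equatorial): E = 0.00 kcal/mol.
Chair II is the more stable (lower-energy) conformer, and in that chair the ethyl group is equatorial.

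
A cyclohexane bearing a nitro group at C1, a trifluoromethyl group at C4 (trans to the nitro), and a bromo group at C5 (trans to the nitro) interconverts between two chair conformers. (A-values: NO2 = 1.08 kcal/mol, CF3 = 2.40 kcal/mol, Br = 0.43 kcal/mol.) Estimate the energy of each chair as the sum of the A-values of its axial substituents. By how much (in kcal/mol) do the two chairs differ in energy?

Chair I (nitro axial, trifluoromethyl axial, bromo equatorial): E = 3.48 kcal/mol.
Chair II (nitro equatorial, trifluoromethyl equatorial, bromo axial): E = 0.43 kcal/mol.
ΔE = 3.48 − 0.43 = 3.05 kcal/mol; chair II is more stable.

3.05 kcal/mol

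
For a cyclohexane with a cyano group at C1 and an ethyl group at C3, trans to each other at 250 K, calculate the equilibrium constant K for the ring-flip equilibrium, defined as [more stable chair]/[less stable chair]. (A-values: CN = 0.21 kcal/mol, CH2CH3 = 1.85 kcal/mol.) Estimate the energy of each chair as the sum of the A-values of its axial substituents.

C1 and C3 have the same parity, so for the trans isomer the two substituents are one axial and one equatorial in each chair.
Chair I (cyano axial, ethyl equatorial): E = 0.21 kcal/mol; chair II (cyano equatorial, ethyl axial): E = 1.85 kcal/mol.
ΔG = 1.64 kcal/mol between the two chairs.
K = exp(ΔG/RT) with R = 1.987×10⁻³ kcal mol⁻¹ K⁻¹ and T = 250 K gives K ≈ 27.2.

K ≈ 27.2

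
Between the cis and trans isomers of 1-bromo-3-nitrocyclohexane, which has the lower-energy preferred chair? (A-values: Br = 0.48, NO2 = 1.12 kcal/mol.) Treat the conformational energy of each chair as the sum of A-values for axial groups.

cis

At 1,3 positions (parity same): cis → (e,e or a,a); trans → (a,e or e,a).
Best chair for cis: E = 0.00 kcal/mol; best chair for trans: E = 0.48 kcal/mol.
The cis isomer is lower by 0.48 kcal/mol.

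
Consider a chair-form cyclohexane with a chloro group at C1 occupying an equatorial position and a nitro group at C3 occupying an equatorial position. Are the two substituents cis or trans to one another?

C1 and C3 have the same parity, so their axial bonds point in the same direction.
With same-parity carbons, two substituents on the same face are both axial or both equatorial; opposite faces give one of each.
Here the groups are equatorial/equatorial → same face → cis.

cis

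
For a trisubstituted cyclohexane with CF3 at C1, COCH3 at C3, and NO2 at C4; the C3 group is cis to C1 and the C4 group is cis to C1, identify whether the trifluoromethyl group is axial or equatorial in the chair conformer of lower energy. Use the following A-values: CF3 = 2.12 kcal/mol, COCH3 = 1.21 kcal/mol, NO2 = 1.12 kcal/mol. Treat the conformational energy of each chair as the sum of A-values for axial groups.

equatorial

Chair I (trifluoromethyl axial, acetyl axial, nitro equatorial): E = 3.33 kcal/mol.
Chair II (trifluoromethyl equatorial, acetyl equatorial, nitro axial): E = 1.12 kcal/mol.
Chair II is the more stable (lower-energy) conformer, and in that chair the trifluoromethyl group is equatorial.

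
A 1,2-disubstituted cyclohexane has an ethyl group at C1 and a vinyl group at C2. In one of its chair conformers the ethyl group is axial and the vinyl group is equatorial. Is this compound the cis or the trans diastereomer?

cis

C1 and C2 have opposite parity, so their axial bonds point in opposite directions.
With opposite-parity carbons, two substituents on the same face are one axial and one equatorial; opposite faces give both axial or both equatorial.
Here the groups are axial/equatorial → same face → cis.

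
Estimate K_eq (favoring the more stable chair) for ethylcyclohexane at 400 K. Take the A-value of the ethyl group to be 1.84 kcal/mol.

K ≈ 10.1

One chair has the ethyl group axial (E = 1.84 kcal/mol) and the other has it equatorial (E = 0).
ΔG = 1.84 kcal/mol between the two chairs.
K = exp(ΔG/RT) with R = 1.987×10⁻³ kcal mol⁻¹ K⁻¹ and T = 400 K gives K ≈ 10.1.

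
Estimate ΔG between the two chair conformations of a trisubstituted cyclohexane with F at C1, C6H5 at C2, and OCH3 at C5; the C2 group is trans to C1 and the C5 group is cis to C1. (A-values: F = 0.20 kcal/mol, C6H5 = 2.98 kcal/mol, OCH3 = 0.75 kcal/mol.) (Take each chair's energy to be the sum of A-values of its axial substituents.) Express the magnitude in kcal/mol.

Chair I (fluoro axial, phenyl axial, methoxy axial): E = 3.93 kcal/mol.
Chair II (fluoro equatorial, phenyl equatorial, methoxy equatorial): E = 0.00 kcal/mol.
ΔE = 3.93 − 0.00 = 3.93 kcal/mol; chair II is more stable.

3.93 kcal/mol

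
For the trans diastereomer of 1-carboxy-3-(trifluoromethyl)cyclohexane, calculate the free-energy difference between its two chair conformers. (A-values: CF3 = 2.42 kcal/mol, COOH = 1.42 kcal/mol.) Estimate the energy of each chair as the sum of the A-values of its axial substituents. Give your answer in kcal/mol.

1.00 kcal/mol

C1 and C3 have the same parity, so for the trans isomer the two substituents are one axial and one equatorial in each chair.
Chair I (trifluoromethyl axial, carboxyl equatorial): E = 2.42 kcal/mol.
Chair II (trifluoromethyl equatorial, carboxyl axial): E = 1.42 kcal/mol.
ΔE = 2.42 − 1.42 = 1.00 kcal/mol; chair II is more stable.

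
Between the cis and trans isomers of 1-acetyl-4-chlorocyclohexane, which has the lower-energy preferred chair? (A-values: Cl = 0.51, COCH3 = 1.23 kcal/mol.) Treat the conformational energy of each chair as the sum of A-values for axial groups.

At 1,4 positions (parity opposite): cis → (a,e or e,a); trans → (e,e or a,a).
Best chair for cis: E = 0.51 kcal/mol; best chair for trans: E = 0.00 kcal/mol.
The trans isomer is lower by 0.51 kcal/mol.

trans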